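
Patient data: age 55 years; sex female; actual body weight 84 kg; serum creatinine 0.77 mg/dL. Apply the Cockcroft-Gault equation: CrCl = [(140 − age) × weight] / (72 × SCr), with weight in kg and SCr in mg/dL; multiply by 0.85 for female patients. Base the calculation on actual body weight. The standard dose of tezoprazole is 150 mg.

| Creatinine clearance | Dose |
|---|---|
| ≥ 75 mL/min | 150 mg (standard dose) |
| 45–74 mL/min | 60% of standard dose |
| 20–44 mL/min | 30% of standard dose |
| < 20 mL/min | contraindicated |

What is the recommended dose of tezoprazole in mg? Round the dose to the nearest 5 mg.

CrCl = (140 − 55) × 84 / (72 × 0.77) × 0.85 = 7140.0 / 55.44 × 0.85 ≈ 109.5 mL/min
CrCl ≈ 109 mL/min → bracket ≥ 75 mL/min.
100% of 150 mg = 150 mg

150 mg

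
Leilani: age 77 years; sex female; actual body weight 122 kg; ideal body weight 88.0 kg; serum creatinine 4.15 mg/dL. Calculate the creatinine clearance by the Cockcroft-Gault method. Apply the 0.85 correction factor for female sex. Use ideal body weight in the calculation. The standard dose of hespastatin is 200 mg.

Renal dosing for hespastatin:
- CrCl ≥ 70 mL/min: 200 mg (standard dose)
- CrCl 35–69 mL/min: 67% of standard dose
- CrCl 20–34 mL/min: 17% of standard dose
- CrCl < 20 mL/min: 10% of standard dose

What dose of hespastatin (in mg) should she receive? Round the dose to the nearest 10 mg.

20 mg

CrCl = (140 − 77) × 88 / (72 × 4.15) × 0.85 = 5544.0 / 298.80 × 0.85 ≈ 15.8 mL/min
CrCl ≈ 16 mL/min → bracket < 20 mL/min.
10% of 200 mg = 20 mg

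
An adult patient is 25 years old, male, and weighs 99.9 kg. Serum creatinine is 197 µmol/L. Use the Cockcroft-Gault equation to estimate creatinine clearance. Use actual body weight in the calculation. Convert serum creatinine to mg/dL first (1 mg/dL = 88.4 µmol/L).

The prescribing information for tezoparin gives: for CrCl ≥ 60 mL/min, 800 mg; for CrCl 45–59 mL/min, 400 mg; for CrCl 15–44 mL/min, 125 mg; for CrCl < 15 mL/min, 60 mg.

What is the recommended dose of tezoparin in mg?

SCr = 197 / 88.4 = 2.229 mg/dL
CrCl = (140 − 25) × 99.9 / (72 × 2.229) = 11488.5 / 160.49 ≈ 71.6 mL/min
CrCl ≈ 72 mL/min → bracket ≥ 60 mL/min.
Dose for this bracket: 800 mg.

800 mg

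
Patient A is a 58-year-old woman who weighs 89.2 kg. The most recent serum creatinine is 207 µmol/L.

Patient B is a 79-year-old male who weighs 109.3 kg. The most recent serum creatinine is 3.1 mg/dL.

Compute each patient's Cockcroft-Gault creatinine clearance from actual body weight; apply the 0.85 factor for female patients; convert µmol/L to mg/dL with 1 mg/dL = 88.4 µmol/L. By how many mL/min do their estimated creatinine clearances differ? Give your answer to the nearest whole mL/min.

7 mL/min

Patient A: SCr = 207 / 88.4 = 2.342 mg/dL
Patient A: CrCl = (140 − 58) × 89.2 / (72 × 2.342) × 0.85 = 7314.4 / 168.62 × 0.85 ≈ 36.9 mL/min
Patient B: CrCl = (140 − 79) × 109.3 / (72 × 3.1) = 6667.3 / 223.20 ≈ 29.9 mL/min
|36.9 − 29.9| = 7.0 mL/min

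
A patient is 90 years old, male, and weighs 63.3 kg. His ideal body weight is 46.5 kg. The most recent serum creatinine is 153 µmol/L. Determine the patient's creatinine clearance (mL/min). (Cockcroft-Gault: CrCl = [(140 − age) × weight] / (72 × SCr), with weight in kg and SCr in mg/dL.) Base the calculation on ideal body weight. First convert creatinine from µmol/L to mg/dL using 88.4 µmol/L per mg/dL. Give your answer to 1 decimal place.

SCr = 153 / 88.4 = 1.731 mg/dL
CrCl = (140 − 90) × 46.5 / (72 × 1.731) = 2325.0 / 124.63 ≈ 18.7 mL/min

18.7 mL/min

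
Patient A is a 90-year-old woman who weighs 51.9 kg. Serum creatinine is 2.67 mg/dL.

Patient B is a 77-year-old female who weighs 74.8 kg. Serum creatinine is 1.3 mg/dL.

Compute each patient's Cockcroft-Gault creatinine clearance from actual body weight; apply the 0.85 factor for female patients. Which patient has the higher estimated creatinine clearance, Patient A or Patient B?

Patient A: CrCl = (140 − 90) × 51.9 / (72 × 2.67) × 0.85 = 2595.0 / 192.24 × 0.85 ≈ 11.5 mL/min
Patient B: CrCl = (140 − 77) × 74.8 / (72 × 1.3) × 0.85 = 4712.4 / 93.60 × 0.85 ≈ 42.8 mL/min
11.5 vs 42.8 mL/min → Patient B is higher.

Patient B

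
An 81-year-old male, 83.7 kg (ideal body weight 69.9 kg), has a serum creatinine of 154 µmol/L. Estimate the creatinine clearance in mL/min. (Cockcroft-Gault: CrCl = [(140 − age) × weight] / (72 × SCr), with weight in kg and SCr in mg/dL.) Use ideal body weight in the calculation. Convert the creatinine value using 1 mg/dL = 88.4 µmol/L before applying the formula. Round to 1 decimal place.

32.9 mL/min

SCr = 154 / 88.4 = 1.742 mg/dL
CrCl = (140 − 81) × 69.9 / (72 × 1.742) = 4124.1 / 125.42 ≈ 32.9 mL/min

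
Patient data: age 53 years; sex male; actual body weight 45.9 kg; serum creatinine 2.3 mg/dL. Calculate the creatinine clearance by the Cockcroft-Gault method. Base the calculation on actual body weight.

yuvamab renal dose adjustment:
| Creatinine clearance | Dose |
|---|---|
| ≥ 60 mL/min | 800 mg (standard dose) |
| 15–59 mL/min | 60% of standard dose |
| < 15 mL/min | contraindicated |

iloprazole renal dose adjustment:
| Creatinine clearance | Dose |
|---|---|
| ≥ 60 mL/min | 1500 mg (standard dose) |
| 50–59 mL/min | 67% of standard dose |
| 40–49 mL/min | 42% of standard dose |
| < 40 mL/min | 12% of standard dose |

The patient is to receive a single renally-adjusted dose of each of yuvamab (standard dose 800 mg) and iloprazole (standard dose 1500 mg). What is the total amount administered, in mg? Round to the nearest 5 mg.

CrCl = (140 − 53) × 45.9 / (72 × 2.3) = 3993.3 / 165.60 ≈ 24.1 mL/min
CrCl ≈ 24 mL/min.
yuvamab: 15–59 mL/min → 60% of 800 mg = 480 mg.
iloprazole: < 40 mL/min → 12% of 1500 mg = 180 mg.
Total = 480 + 180 = 660 mg.

660 mg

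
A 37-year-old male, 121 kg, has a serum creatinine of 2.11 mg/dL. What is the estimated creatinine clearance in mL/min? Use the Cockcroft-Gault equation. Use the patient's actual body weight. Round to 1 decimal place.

82.0 mL/min

CrCl = (140 − 37) × 121 / (72 × 2.11) = 12463.0 / 151.92 ≈ 82.0 mL/min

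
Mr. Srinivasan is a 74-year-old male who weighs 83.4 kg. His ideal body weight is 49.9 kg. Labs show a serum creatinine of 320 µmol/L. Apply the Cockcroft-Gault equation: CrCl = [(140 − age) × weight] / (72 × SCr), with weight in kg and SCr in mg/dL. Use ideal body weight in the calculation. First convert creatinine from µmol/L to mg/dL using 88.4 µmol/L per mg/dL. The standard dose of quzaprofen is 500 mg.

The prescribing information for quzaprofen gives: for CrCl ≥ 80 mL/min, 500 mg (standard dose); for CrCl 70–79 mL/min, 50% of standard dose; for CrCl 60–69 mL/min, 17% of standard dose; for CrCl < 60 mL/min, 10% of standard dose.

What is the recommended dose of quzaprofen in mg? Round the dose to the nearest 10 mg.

SCr = 320 / 88.4 = 3.62 mg/dL
CrCl = (140 − 74) × 49.9 / (72 × 3.62) = 3293.4 / 260.64 ≈ 12.6 mL/min
CrCl ≈ 13 mL/min → bracket < 60 mL/min.
10% of 500 mg = 50 mg

50 mg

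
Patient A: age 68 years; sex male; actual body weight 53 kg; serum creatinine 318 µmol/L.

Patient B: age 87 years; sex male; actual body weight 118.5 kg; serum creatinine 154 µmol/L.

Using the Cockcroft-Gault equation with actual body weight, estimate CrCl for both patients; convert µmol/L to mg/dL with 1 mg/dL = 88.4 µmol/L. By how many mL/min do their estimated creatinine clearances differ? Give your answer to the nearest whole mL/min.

35 mL/min

Patient A: SCr = 318 / 88.4 = 3.597 mg/dL
Patient A: CrCl = (140 − 68) × 53 / (72 × 3.597) = 3816.0 / 258.98 ≈ 14.7 mL/min
Patient B: SCr = 154 / 88.4 = 1.742 mg/dL
Patient B: CrCl = (140 − 87) × 118.5 / (72 × 1.742) = 6280.5 / 125.42 ≈ 50.1 mL/min
|14.7 − 50.1| = 35.4 mL/min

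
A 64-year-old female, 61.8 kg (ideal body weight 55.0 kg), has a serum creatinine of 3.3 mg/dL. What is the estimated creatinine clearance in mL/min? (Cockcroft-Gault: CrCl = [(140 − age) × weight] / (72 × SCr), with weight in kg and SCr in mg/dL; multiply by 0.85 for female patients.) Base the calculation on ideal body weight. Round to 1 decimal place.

15.0 mL/min

CrCl = (140 − 64) × 55 / (72 × 3.3) × 0.85 = 4180.0 / 237.60 × 0.85 ≈ 15.0 mL/min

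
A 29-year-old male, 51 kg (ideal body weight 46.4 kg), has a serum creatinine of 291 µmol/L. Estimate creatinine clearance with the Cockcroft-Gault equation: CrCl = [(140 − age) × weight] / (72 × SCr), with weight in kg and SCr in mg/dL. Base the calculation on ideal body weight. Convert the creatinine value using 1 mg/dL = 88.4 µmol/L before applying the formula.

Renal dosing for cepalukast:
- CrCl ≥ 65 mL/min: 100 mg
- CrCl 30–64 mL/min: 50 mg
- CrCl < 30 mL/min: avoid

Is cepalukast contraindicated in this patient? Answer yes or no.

yes

SCr = 291 / 88.4 = 3.292 mg/dL
CrCl = (140 − 29) × 46.4 / (72 × 3.292) = 5150.4 / 237.02 ≈ 21.7 mL/min
CrCl ≈ 22 mL/min, which is < 30 mL/min.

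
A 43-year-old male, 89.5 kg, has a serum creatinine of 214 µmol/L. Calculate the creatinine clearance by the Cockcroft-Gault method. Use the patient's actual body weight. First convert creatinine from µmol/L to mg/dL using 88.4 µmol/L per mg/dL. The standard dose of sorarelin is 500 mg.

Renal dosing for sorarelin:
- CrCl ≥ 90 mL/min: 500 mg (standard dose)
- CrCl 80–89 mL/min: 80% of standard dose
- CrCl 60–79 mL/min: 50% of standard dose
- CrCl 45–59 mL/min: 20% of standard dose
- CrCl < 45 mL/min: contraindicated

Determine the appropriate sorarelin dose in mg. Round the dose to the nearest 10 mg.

SCr = 214 / 88.4 = 2.421 mg/dL
CrCl = (140 − 43) × 89.5 / (72 × 2.421) = 8681.5 / 174.31 ≈ 49.8 mL/min
CrCl ≈ 50 mL/min → bracket 45–59 mL/min.
20% of 500 mg = 100 mg

100 mg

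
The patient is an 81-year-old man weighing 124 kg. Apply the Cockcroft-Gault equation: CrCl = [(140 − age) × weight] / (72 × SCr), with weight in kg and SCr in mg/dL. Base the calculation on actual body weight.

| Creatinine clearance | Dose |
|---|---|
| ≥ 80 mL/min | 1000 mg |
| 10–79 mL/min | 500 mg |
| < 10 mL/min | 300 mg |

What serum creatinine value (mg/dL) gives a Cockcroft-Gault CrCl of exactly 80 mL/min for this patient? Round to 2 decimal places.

1.27 mg/dL

Standard dose requires CrCl ≥ 80 mL/min.
Set (140 − 81) × 124 / (72 × SCr) = 80
SCr = (140 − 81) × 124 / (72 × 80) = 1.270 mg/dL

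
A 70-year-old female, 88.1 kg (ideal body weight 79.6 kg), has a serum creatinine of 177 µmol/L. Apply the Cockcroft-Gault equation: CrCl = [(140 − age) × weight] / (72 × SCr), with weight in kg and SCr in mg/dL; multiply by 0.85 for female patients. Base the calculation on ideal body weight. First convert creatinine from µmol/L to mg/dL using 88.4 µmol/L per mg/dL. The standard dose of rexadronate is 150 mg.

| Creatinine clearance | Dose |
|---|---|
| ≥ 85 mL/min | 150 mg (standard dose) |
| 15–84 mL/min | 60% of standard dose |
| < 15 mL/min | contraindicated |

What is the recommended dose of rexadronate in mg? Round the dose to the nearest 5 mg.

SCr = 177 / 88.4 = 2.002 mg/dL
CrCl = (140 − 70) × 79.6 / (72 × 2.002) × 0.85 = 5572.0 / 144.14 × 0.85 ≈ 32.9 mL/min
CrCl ≈ 33 mL/min → bracket 15–84 mL/min.
60% of 150 mg = 90 mg

90 mg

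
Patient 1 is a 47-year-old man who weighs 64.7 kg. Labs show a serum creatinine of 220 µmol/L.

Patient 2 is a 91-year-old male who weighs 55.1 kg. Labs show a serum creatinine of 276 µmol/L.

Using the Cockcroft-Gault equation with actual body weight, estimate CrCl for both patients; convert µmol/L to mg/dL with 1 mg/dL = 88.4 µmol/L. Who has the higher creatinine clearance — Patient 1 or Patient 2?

Patient 1

Patient 1: SCr = 220 / 88.4 = 2.489 mg/dL
Patient 1: CrCl = (140 − 47) × 64.7 / (72 × 2.489) = 6017.1 / 179.21 ≈ 33.6 mL/min
Patient 2: SCr = 276 / 88.4 = 3.122 mg/dL
Patient 2: CrCl = (140 − 91) × 55.1 / (72 × 3.122) = 2699.9 / 224.78 ≈ 12.0 mL/min
33.6 vs 12.0 mL/min → Patient 1 is higher.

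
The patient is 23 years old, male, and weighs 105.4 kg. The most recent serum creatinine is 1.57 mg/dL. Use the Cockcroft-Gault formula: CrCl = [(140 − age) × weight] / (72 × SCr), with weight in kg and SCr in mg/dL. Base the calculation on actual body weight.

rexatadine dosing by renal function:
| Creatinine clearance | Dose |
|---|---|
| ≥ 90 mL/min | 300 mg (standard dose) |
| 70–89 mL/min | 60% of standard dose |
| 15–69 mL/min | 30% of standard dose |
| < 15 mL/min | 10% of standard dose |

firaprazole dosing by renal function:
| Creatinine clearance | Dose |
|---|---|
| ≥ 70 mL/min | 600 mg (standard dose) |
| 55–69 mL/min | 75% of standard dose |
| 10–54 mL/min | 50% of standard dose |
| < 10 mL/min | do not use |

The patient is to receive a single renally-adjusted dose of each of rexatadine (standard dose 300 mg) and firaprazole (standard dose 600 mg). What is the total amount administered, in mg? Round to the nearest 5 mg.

900 mg

CrCl = (140 − 23) × 105.4 / (72 × 1.57) = 12331.8 / 113.04 ≈ 109.1 mL/min
CrCl ≈ 109 mL/min.
rexatadine: ≥ 90 mL/min → 100% of 300 mg = 300 mg.
firaprazole: ≥ 70 mL/min → 100% of 600 mg = 600 mg.
Total = 300 + 600 = 900 mg.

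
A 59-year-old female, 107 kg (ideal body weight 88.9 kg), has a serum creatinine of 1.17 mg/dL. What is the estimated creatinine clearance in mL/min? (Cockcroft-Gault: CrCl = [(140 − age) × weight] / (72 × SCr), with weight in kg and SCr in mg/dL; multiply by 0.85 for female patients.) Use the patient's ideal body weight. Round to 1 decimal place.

72.7 mL/min

CrCl = (140 − 59) × 88.9 / (72 × 1.17) × 0.85 = 7200.9 / 84.24 × 0.85 ≈ 72.7 mL/min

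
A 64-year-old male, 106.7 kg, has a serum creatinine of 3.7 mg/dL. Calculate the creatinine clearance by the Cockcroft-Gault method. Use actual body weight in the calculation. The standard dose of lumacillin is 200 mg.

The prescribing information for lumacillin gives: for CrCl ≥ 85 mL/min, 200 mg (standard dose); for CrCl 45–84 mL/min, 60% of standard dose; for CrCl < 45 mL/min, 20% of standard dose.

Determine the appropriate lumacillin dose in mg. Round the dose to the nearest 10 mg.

40 mg

CrCl = (140 − 64) × 106.7 / (72 × 3.7) = 8109.2 / 266.40 ≈ 30.4 mL/min
CrCl ≈ 30 mL/min → bracket < 45 mL/min.
20% of 200 mg = 40 mg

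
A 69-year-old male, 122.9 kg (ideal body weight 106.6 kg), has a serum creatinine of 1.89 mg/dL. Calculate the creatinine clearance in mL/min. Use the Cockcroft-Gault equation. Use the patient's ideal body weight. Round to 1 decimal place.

55.6 mL/min

CrCl = (140 − 69) × 106.6 / (72 × 1.89) = 7568.6 / 136.08 ≈ 55.6 mL/min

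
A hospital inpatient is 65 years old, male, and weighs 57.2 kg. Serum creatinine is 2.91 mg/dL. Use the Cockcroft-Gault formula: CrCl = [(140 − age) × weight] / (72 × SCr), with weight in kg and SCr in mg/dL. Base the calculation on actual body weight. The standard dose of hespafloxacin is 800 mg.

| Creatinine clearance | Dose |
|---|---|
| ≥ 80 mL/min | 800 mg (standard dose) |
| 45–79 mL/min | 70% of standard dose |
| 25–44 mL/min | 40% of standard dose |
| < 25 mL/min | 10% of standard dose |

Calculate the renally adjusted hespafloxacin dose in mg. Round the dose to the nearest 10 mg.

CrCl = (140 − 65) × 57.2 / (72 × 2.91) = 4290.0 / 209.52 ≈ 20.5 mL/min
CrCl ≈ 20 mL/min → bracket < 25 mL/min.
10% of 800 mg = 80 mg

80 mg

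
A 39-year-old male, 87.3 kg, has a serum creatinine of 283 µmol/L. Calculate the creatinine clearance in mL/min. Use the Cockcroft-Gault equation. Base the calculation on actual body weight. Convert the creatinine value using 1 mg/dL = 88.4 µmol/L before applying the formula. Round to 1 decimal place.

38.3 mL/min

SCr = 283 / 88.4 = 3.201 mg/dL
CrCl = (140 − 39) × 87.3 / (72 × 3.201) = 8817.3 / 230.47 ≈ 38.3 mL/min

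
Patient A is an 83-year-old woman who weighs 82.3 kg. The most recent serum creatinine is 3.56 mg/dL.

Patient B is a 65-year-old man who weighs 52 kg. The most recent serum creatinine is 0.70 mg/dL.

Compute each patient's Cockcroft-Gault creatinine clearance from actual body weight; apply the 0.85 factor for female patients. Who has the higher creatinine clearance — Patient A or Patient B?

Patient A: CrCl = (140 − 83) × 82.3 / (72 × 3.56) × 0.85 = 4691.1 / 256.32 × 0.85 ≈ 15.6 mL/min
Patient B: CrCl = (140 − 65) × 52 / (72 × 0.7) = 3900.0 / 50.40 ≈ 77.4 mL/min
15.6 vs 77.4 mL/min → Patient B is higher.

Patient B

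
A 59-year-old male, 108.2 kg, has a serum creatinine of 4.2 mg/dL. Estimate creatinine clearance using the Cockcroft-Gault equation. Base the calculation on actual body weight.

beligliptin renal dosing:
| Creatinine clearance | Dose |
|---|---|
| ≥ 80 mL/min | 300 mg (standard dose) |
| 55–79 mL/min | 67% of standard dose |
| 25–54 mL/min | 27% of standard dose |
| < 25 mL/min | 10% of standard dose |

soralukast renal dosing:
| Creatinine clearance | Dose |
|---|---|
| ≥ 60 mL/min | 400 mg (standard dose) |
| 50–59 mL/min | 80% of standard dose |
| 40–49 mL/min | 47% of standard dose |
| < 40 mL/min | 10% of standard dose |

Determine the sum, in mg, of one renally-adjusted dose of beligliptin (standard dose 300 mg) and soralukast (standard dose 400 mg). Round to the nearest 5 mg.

120 mg

CrCl = (140 − 59) × 108.2 / (72 × 4.2) = 8764.2 / 302.40 ≈ 29.0 mL/min
CrCl ≈ 29 mL/min.
beligliptin: 25–54 mL/min → 27% of 300 mg = 81 mg.
soralukast: < 40 mL/min → 10% of 400 mg = 40 mg.
Total = 81 + 40 = 121 mg.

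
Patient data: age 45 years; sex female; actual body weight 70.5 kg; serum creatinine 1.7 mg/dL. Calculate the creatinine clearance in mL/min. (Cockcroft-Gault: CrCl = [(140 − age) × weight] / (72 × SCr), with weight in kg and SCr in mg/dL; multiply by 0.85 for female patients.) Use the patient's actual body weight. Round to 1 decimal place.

46.5 mL/min

CrCl = (140 − 45) × 70.5 / (72 × 1.7) × 0.85 = 6697.5 / 122.40 × 0.85 ≈ 46.5 mL/min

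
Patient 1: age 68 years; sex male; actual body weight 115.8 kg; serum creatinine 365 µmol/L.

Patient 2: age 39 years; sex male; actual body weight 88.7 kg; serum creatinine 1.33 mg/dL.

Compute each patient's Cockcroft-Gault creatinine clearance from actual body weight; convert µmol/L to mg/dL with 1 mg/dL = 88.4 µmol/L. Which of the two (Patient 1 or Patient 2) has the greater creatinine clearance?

Patient 1: SCr = 365 / 88.4 = 4.129 mg/dL
Patient 1: CrCl = (140 − 68) × 115.8 / (72 × 4.129) = 8337.6 / 297.29 ≈ 28.0 mL/min
Patient 2: CrCl = (140 − 39) × 88.7 / (72 × 1.33) = 8958.7 / 95.76 ≈ 93.6 mL/min
28.0 vs 93.6 mL/min → Patient 2 is higher.

Patient 2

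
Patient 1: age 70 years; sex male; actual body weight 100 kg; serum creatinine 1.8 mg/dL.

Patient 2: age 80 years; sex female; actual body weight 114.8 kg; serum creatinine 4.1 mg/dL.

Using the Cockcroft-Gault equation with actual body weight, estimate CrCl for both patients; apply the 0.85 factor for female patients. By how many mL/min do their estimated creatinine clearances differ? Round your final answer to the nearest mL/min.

Patient 1: CrCl = (140 − 70) × 100 / (72 × 1.8) = 7000.0 / 129.60 ≈ 54.0 mL/min
Patient 2: CrCl = (140 − 80) × 114.8 / (72 × 4.1) × 0.85 = 6888.0 / 295.20 × 0.85 ≈ 19.8 mL/min
|54.0 − 19.8| = 34.2 mL/min

34 mL/min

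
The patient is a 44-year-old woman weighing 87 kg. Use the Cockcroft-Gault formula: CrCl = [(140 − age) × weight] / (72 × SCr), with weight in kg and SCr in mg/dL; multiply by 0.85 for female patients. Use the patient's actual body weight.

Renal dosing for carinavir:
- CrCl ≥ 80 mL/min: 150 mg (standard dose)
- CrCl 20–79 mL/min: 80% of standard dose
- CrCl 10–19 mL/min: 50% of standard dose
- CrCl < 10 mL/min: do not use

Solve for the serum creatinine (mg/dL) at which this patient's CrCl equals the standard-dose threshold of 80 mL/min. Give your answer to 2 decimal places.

Standard dose requires CrCl ≥ 80 mL/min.
Set (140 − 44) × 87 × 0.85 / (72 × SCr) = 80
SCr = (140 − 44) × 87 × 0.85 / (72 × 80) = 1.232 mg/dL

1.23 mg/dL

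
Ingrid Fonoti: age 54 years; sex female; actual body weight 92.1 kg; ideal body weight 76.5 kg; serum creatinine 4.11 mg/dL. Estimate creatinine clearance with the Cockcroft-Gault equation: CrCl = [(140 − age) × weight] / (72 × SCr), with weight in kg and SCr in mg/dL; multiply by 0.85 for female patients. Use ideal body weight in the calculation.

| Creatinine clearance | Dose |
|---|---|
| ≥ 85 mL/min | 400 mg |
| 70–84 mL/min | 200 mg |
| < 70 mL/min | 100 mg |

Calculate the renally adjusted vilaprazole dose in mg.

CrCl = (140 − 54) × 76.5 / (72 × 4.11) × 0.85 = 6579.0 / 295.92 × 0.85 ≈ 18.9 mL/min
CrCl ≈ 19 mL/min → bracket < 70 mL/min.
Dose for this bracket: 100 mg.

100 mg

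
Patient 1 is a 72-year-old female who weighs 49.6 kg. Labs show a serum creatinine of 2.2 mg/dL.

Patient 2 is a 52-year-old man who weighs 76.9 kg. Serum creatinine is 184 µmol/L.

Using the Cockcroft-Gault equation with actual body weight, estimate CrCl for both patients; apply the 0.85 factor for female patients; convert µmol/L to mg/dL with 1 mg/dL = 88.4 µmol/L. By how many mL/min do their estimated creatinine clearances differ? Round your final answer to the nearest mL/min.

27 mL/min

Patient 1: CrCl = (140 − 72) × 49.6 / (72 × 2.2) × 0.85 = 3372.8 / 158.40 × 0.85 ≈ 18.1 mL/min
Patient 2: SCr = 184 / 88.4 = 2.081 mg/dL
Patient 2: CrCl = (140 − 52) × 76.9 / (72 × 2.081) = 6767.2 / 149.83 ≈ 45.2 mL/min
|18.1 − 45.2| = 27.1 mL/min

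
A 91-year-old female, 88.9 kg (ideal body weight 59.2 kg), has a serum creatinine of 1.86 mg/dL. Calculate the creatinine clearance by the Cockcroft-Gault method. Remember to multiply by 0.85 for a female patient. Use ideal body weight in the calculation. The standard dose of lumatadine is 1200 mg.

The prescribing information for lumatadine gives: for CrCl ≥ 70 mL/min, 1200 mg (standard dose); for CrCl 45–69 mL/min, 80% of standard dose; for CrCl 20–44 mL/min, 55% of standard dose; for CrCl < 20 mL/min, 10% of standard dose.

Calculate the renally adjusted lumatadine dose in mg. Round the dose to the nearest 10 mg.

120 mg

CrCl = (140 − 91) × 59.2 / (72 × 1.86) × 0.85 = 2900.8 / 133.92 × 0.85 ≈ 18.4 mL/min
CrCl ≈ 18 mL/min → bracket < 20 mL/min.
10% of 1200 mg = 120 mg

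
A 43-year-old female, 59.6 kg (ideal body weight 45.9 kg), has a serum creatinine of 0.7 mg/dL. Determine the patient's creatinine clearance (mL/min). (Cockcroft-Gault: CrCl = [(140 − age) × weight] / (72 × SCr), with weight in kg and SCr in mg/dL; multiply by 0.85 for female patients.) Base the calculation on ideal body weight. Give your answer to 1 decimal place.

75.1 mL/min

CrCl = (140 − 43) × 45.9 / (72 × 0.7) × 0.85 = 4452.3 / 50.40 × 0.85 ≈ 75.1 mL/min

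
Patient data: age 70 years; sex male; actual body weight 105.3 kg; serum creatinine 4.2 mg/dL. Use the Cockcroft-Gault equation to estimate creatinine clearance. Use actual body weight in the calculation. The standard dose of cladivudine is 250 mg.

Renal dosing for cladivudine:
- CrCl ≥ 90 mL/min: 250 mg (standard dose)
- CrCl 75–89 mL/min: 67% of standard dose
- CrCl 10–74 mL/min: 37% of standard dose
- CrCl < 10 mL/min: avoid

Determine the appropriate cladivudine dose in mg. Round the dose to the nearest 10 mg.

90 mg

CrCl = (140 − 70) × 105.3 / (72 × 4.2) = 7371.0 / 302.40 ≈ 24.4 mL/min
CrCl ≈ 24 mL/min → bracket 10–74 mL/min.
37% of 250 mg = 92.5 mg → 90 mg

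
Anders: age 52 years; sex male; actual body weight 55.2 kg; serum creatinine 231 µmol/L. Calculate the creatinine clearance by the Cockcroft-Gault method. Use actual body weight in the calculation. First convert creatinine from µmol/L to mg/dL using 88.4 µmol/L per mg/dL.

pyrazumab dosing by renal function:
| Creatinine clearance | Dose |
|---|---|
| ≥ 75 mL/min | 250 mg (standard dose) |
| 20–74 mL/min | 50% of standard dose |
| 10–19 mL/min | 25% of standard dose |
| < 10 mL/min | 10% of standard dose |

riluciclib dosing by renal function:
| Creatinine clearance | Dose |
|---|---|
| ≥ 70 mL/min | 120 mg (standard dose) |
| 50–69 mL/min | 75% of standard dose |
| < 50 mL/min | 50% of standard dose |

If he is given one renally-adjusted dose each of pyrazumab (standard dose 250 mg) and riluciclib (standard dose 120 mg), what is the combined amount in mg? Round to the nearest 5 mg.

185 mg

SCr = 231 / 88.4 = 2.613 mg/dL
CrCl = (140 − 52) × 55.2 / (72 × 2.613) = 4857.6 / 188.14 ≈ 25.8 mL/min
CrCl ≈ 26 mL/min.
pyrazumab: 20–74 mL/min → 50% of 250 mg = 125 mg.
riluciclib: < 50 mL/min → 50% of 120 mg = 60 mg.
Total = 125 + 60 = 185 mg.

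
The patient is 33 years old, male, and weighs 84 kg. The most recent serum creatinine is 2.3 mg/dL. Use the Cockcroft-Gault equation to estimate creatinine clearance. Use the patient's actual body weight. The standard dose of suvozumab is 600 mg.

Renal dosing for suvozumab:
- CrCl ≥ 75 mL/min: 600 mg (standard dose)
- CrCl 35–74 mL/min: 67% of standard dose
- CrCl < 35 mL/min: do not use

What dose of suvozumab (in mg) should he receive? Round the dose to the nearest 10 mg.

CrCl = (140 − 33) × 84 / (72 × 2.3) = 8988.0 / 165.60 ≈ 54.3 mL/min
CrCl ≈ 54 mL/min → bracket 35–74 mL/min.
67% of 600 mg = 402 mg → 400 mg

400 mg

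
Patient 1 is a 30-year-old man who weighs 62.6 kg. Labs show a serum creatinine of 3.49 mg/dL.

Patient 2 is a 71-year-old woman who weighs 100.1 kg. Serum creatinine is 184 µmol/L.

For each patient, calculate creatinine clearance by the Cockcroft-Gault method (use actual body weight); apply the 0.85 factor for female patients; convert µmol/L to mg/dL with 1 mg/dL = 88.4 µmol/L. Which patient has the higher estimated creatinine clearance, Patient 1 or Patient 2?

Patient 1: CrCl = (140 − 30) × 62.6 / (72 × 3.49) = 6886.0 / 251.28 ≈ 27.4 mL/min
Patient 2: SCr = 184 / 88.4 = 2.081 mg/dL
Patient 2: CrCl = (140 − 71) × 100.1 / (72 × 2.081) × 0.85 = 6906.9 / 149.83 × 0.85 ≈ 39.2 mL/min
27.4 vs 39.2 mL/min → Patient 2 is higher.

Patient 2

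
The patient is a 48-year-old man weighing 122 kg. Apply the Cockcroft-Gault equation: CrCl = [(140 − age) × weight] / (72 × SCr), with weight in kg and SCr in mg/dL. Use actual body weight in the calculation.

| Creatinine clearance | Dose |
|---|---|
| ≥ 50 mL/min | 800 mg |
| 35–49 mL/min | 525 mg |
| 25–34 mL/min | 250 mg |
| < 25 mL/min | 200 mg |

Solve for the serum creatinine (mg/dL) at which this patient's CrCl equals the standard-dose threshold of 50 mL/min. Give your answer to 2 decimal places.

3.12 mg/dL

Standard dose requires CrCl ≥ 50 mL/min.
Set (140 − 48) × 122 / (72 × SCr) = 50
SCr = (140 − 48) × 122 / (72 × 50) = 3.118 mg/dL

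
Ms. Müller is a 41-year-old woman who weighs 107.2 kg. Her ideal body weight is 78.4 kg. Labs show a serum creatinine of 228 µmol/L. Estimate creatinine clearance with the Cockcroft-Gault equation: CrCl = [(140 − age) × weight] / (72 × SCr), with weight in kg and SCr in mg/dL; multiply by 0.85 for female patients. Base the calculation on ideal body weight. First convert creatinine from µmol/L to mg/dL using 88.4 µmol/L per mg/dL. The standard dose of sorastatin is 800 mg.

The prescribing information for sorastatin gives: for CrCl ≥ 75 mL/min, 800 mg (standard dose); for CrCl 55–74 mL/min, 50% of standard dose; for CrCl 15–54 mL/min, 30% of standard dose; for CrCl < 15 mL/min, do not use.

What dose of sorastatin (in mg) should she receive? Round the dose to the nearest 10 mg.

240 mg

SCr = 228 / 88.4 = 2.579 mg/dL
CrCl = (140 − 41) × 78.4 / (72 × 2.579) × 0.85 = 7761.6 / 185.69 × 0.85 ≈ 35.5 mL/min
CrCl ≈ 36 mL/min → bracket 15–54 mL/min.
30% of 800 mg = 240 mg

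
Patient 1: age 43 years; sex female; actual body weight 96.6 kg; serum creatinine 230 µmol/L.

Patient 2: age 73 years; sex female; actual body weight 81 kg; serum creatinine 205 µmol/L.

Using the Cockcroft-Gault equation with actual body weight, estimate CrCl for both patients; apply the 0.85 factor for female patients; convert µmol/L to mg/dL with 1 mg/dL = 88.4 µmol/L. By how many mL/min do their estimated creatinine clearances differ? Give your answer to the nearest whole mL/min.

Patient 1: SCr = 230 / 88.4 = 2.602 mg/dL
Patient 1: CrCl = (140 − 43) × 96.6 / (72 × 2.602) × 0.85 = 9370.2 / 187.34 × 0.85 ≈ 42.5 mL/min
Patient 2: SCr = 205 / 88.4 = 2.319 mg/dL
Patient 2: CrCl = (140 − 73) × 81 / (72 × 2.319) × 0.85 = 5427.0 / 166.97 × 0.85 ≈ 27.6 mL/min
|42.5 − 27.6| = 14.9 mL/min

15 mL/min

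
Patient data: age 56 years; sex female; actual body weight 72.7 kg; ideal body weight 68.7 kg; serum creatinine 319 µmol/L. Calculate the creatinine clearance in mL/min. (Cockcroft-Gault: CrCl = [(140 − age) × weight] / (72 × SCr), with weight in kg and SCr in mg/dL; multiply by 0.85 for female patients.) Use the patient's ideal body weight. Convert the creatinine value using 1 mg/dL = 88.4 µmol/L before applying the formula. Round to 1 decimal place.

SCr = 319 / 88.4 = 3.609 mg/dL
CrCl = (140 − 56) × 68.7 / (72 × 3.609) × 0.85 = 5770.8 / 259.85 × 0.85 ≈ 18.9 mL/min

18.9 mL/min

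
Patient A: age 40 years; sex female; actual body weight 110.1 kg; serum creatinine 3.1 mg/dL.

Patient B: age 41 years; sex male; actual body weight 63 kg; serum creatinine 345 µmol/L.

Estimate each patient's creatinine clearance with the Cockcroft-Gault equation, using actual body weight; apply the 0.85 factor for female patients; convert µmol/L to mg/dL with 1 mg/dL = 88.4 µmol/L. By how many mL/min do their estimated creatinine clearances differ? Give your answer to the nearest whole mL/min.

20 mL/min

Patient A: CrCl = (140 − 40) × 110.1 / (72 × 3.1) × 0.85 = 11010.0 / 223.20 × 0.85 ≈ 41.9 mL/min
Patient B: SCr = 345 / 88.4 = 3.903 mg/dL
Patient B: CrCl = (140 − 41) × 63 / (72 × 3.903) = 6237.0 / 281.02 ≈ 22.2 mL/min
|41.9 − 22.2| = 19.7 mL/min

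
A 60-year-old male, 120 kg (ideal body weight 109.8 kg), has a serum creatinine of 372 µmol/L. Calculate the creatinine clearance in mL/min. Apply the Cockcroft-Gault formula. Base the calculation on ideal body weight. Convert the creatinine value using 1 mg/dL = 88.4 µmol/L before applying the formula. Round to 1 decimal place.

29.0 mL/min

SCr = 372 / 88.4 = 4.208 mg/dL
CrCl = (140 − 60) × 109.8 / (72 × 4.208) = 8784.0 / 302.98 ≈ 29.0 mL/min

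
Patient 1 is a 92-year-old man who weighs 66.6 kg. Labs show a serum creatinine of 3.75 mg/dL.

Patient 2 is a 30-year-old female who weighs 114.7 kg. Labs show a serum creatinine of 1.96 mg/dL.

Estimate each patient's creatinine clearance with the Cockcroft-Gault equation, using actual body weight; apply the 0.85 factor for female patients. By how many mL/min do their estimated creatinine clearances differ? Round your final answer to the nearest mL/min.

Patient 1: CrCl = (140 − 92) × 66.6 / (72 × 3.75) = 3196.8 / 270.00 ≈ 11.8 mL/min
Patient 2: CrCl = (140 − 30) × 114.7 / (72 × 1.96) × 0.85 = 12617.0 / 141.12 × 0.85 ≈ 76.0 mL/min
|11.8 − 76.0| = 64.2 mL/min

64 mL/min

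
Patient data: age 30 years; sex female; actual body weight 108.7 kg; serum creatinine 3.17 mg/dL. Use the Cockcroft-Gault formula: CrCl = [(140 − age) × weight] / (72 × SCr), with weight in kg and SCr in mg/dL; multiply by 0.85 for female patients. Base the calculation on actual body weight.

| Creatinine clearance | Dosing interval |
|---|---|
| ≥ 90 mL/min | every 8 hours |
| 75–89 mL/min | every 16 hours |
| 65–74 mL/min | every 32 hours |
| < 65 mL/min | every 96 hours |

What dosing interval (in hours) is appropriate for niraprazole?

CrCl = (140 − 30) × 108.7 / (72 × 3.17) × 0.85 = 11957.0 / 228.24 × 0.85 ≈ 44.5 mL/min
CrCl ≈ 45 mL/min → bracket < 65 mL/min → every 96 hours.

every 96 hours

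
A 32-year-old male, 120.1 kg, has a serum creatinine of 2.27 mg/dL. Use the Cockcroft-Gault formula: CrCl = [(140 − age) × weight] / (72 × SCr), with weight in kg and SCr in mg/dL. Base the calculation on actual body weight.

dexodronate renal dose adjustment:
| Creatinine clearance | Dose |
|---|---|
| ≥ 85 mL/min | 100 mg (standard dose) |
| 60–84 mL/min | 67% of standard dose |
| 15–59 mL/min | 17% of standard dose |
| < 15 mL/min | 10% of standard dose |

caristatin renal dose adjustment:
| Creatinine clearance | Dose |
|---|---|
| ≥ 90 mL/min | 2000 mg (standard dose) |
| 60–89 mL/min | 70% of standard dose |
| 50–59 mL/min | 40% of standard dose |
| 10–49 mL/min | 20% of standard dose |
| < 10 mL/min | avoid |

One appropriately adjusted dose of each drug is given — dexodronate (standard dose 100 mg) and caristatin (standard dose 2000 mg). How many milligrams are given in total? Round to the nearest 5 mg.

CrCl = (140 − 32) × 120.1 / (72 × 2.27) = 12970.8 / 163.44 ≈ 79.4 mL/min
CrCl ≈ 79 mL/min.
dexodronate: 60–84 mL/min → 67% of 100 mg = 67 mg.
caristatin: 60–89 mL/min → 70% of 2000 mg = 1400 mg.
Total = 67 + 1400 = 1467 mg.

1465 mg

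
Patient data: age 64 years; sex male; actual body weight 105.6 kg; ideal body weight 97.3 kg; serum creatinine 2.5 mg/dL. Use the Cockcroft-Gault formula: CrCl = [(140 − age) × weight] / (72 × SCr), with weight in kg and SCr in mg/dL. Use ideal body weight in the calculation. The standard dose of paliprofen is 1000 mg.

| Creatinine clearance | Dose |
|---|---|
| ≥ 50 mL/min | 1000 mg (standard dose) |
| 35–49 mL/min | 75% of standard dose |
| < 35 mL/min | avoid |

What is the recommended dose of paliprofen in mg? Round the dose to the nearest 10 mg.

750 mg

CrCl = (140 − 64) × 97.3 / (72 × 2.5) = 7394.8 / 180.00 ≈ 41.1 mL/min
CrCl ≈ 41 mL/min → bracket 35–49 mL/min.
75% of 1000 mg = 750 mg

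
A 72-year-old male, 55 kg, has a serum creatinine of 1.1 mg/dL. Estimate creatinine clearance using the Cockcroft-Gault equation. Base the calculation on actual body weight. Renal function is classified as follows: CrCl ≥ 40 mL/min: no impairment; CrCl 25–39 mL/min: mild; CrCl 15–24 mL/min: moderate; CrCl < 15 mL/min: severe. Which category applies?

CrCl = (140 − 72) × 55 / (72 × 1.1) = 3740.0 / 79.20 ≈ 47.2 mL/min
47 mL/min falls in the 'no impairment' range.

no impairment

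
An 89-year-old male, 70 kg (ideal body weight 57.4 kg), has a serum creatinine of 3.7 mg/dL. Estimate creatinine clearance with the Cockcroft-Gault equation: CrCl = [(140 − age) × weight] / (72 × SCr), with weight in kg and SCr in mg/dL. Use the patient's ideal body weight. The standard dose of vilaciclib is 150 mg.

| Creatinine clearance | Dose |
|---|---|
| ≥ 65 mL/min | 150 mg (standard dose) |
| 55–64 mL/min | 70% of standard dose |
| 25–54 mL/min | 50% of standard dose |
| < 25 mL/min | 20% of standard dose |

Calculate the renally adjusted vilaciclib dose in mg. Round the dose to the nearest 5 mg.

30 mg

CrCl = (140 − 89) × 57.4 / (72 × 3.7) = 2927.4 / 266.40 ≈ 11.0 mL/min
CrCl ≈ 11 mL/min → bracket < 25 mL/min.
20% of 150 mg = 30 mg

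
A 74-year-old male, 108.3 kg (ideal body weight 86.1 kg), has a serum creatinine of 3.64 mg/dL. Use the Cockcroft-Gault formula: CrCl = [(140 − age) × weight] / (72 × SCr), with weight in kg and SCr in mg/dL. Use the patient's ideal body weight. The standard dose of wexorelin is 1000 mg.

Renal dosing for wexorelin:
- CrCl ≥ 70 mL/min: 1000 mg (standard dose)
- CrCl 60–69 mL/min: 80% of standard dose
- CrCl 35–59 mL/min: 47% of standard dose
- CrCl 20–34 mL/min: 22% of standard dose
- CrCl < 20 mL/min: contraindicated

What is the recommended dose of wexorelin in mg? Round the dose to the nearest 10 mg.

220 mg

CrCl = (140 − 74) × 86.1 / (72 × 3.64) = 5682.6 / 262.08 ≈ 21.7 mL/min
CrCl ≈ 22 mL/min → bracket 20–34 mL/min.
22% of 1000 mg = 220 mg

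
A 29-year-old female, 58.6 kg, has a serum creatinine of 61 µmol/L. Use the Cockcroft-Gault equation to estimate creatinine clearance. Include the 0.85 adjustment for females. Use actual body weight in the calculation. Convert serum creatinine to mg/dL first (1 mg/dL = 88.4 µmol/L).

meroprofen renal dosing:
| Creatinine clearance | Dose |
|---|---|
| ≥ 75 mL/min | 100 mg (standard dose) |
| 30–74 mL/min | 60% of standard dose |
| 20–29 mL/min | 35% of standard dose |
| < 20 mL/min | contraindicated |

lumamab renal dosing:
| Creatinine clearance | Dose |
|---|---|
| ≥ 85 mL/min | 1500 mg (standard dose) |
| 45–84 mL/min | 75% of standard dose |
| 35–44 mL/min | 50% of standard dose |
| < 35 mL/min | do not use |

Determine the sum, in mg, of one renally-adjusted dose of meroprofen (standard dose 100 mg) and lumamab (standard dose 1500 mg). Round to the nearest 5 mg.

SCr = 61 / 88.4 = 0.69 mg/dL
CrCl = (140 − 29) × 58.6 / (72 × 0.69) × 0.85 = 6504.6 / 49.68 × 0.85 ≈ 111.3 mL/min
CrCl ≈ 111 mL/min.
meroprofen: ≥ 75 mL/min → 100% of 100 mg = 100 mg.
lumamab: ≥ 85 mL/min → 100% of 1500 mg = 1500 mg.
Total = 100 + 1500 = 1600 mg.

1600 mg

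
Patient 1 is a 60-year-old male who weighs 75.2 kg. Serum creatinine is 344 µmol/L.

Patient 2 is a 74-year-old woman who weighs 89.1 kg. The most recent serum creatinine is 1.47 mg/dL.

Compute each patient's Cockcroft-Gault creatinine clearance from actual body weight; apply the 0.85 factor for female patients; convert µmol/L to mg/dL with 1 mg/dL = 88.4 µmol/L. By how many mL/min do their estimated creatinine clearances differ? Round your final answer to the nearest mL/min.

Patient 1: SCr = 344 / 88.4 = 3.891 mg/dL
Patient 1: CrCl = (140 − 60) × 75.2 / (72 × 3.891) = 6016.0 / 280.15 ≈ 21.5 mL/min
Patient 2: CrCl = (140 − 74) × 89.1 / (72 × 1.47) × 0.85 = 5880.6 / 105.84 × 0.85 ≈ 47.2 mL/min
|21.5 − 47.2| = 25.7 mL/min

26 mL/min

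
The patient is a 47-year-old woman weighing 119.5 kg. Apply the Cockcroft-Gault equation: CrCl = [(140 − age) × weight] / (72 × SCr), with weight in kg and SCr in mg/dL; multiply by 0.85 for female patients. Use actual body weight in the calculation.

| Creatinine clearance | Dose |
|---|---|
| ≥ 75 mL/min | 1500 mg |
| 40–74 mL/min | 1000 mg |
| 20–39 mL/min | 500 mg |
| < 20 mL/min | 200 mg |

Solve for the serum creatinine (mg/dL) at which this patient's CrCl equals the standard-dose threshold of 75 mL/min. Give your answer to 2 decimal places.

Standard dose requires CrCl ≥ 75 mL/min.
Set (140 − 47) × 119.5 × 0.85 / (72 × SCr) = 75
SCr = (140 − 47) × 119.5 × 0.85 / (72 × 75) = 1.749 mg/dL

1.75 mg/dL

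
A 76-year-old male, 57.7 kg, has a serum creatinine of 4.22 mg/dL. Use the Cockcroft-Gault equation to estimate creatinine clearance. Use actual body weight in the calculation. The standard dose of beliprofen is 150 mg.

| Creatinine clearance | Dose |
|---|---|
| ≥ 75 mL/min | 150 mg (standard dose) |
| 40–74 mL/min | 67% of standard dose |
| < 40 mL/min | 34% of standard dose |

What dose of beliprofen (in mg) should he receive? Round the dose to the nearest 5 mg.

50 mg

CrCl = (140 − 76) × 57.7 / (72 × 4.22) = 3692.8 / 303.84 ≈ 12.2 mL/min
CrCl ≈ 12 mL/min → bracket < 40 mL/min.
34% of 150 mg = 51 mg → 50 mg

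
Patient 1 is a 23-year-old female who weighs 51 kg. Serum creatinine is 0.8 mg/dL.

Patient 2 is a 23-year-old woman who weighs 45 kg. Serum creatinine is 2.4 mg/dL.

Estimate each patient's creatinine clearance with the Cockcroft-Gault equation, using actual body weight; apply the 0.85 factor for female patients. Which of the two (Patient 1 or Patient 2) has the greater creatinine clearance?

Patient 1

Patient 1: CrCl = (140 − 23) × 51 / (72 × 0.8) × 0.85 = 5967.0 / 57.60 × 0.85 ≈ 88.1 mL/min
Patient 2: CrCl = (140 − 23) × 45 / (72 × 2.4) × 0.85 = 5265.0 / 172.80 × 0.85 ≈ 25.9 mL/min
88.1 vs 25.9 mL/min → Patient 1 is higher.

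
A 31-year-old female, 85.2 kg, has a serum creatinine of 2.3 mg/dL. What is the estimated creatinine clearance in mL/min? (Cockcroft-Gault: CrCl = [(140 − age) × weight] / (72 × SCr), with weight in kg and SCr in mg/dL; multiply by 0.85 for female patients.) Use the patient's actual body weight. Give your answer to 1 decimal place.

CrCl = (140 − 31) × 85.2 / (72 × 2.3) × 0.85 = 9286.8 / 165.60 × 0.85 ≈ 47.7 mL/min

47.7 mL/min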